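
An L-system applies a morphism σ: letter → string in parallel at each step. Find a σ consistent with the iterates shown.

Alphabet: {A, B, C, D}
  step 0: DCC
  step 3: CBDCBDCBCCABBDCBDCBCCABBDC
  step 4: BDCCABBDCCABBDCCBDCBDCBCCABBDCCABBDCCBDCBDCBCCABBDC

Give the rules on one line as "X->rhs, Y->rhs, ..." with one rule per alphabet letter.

  step 3 ⇒ step 4: CBDCBDCBCCABBDCBDCBCCABBDC ⇒ BDC·C·AB·BDC·C·AB·BDC·C·BDC·BDC·B·C·C·AB·BDC·C·AB·BDC·C·BDC·BDC·B·C·C·AB·BDC
    A ↦ B
    B ↦ C
    C ↦ BDC
    D ↦ AB

A->B, B->C, C->BDC, D->AB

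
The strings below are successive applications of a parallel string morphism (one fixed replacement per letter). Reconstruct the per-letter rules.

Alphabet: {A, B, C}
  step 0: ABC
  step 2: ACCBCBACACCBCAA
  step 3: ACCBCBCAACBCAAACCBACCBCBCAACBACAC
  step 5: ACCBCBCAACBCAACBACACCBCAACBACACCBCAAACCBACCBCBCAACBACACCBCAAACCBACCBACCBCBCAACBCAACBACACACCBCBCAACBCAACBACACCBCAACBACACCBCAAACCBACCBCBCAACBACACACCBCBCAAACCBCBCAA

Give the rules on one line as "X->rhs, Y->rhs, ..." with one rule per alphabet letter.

A->AC, B->CAA, C->CB

  step 2 ⇒ step 3: ACCBCBACACCBCAA ⇒ AC·CB·CB·CAA·CB·CAA·AC·CB·AC·CB·CB·CAA·CB·AC·AC
    A ↦ AC
    B ↦ CAA
    C ↦ CB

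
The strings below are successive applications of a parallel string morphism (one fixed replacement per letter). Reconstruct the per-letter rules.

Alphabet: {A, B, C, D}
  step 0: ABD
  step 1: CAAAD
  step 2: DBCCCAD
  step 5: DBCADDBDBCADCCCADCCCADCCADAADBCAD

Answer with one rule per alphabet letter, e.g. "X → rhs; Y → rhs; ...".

A->C, B->AA, C->DB, D->AD

  step 1 ⇒ step 2: CAAAD ⇒ DB·C·C·C·AD
    A ↦ C
    C ↦ DB
    D ↦ AD
  step 0 ⇒ step 1: ABD ⇒ C·AA·AD
    B ↦ AA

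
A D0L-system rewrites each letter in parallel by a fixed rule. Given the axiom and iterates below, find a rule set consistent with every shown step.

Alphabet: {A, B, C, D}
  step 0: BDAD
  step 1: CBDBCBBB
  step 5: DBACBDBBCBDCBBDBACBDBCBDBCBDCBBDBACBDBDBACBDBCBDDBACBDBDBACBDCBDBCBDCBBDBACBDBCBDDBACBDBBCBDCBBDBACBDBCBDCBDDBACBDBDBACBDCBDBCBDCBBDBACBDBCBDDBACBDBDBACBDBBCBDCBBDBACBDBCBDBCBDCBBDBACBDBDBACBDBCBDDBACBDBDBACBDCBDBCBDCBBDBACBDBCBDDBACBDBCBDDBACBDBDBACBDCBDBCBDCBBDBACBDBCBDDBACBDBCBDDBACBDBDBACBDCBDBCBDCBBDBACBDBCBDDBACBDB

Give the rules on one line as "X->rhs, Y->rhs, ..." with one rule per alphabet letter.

A->CBB, B->CBD, C->DBA, D->B

  step 0 ⇒ step 1: BDAD ⇒ CBD·B·CBB·B
    A ↦ CBB
    B ↦ CBD
    D ↦ B
    C ↦ DBA  (constrained at step 1)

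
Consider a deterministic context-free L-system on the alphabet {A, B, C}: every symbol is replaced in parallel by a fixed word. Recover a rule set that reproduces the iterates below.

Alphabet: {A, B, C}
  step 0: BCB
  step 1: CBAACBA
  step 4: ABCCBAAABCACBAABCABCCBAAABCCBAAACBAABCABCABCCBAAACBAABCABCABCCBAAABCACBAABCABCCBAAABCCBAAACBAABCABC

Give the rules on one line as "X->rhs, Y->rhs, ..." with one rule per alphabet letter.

  step 0 ⇒ step 1: BCB ⇒ CBA·A·CBA
    B ↦ CBA
    C ↦ A
    A ↦ ABC  (constrained at step 1)

A->ABC, B->CBA, C->A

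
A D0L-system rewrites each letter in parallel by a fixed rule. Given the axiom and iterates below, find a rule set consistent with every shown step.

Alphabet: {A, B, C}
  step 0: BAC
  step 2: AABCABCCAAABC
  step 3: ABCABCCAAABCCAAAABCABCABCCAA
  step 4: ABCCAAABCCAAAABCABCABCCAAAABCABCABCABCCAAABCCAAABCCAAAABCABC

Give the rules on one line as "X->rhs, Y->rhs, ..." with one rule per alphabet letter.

A->ABC, B->CA, C->A

  step 3 ⇒ step 4: ABCABCCAAABCCAAAABCABCABCCAA ⇒ ABC·CA·A·ABC·CA·A·A·ABC·ABC·ABC·CA·A·A·ABC·ABC·ABC·ABC·CA·A·ABC·CA·A·ABC·CA·A·A·ABC·ABC
    A ↦ ABC
    B ↦ CA
    C ↦ A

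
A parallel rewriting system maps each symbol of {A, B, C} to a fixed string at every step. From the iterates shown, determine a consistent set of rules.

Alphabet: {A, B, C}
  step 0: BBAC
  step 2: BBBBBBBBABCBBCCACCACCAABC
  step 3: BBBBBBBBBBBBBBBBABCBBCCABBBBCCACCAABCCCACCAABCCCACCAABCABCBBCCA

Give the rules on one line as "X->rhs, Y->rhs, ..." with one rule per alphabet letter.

A->ABC, B->BB, C->CCA

  step 2 ⇒ step 3: BBBBBBBBABCBBCCACCACCAABC ⇒ BB·BB·BB·BB·BB·BB·BB·BB·ABC·BB·CCA·BB·BB·CCA·CCA·ABC·CCA·CCA·ABC·CCA·CCA·ABC·ABC·BB·CCA
    A ↦ ABC
    B ↦ BB
    C ↦ CCA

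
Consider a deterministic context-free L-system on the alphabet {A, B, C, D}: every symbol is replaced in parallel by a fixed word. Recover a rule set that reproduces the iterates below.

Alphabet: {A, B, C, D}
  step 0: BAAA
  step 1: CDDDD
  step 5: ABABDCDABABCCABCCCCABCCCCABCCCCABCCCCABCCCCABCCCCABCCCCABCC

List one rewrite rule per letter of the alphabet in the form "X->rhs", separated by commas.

  step 0 ⇒ step 1: BAAA ⇒ CD·D·D·D
    A ↦ D
    B ↦ CD
    C ↦ AB  (constrained at step 1)
    D ↦ CC  (constrained at step 1)

A->D, B->CD, C->AB, D->CC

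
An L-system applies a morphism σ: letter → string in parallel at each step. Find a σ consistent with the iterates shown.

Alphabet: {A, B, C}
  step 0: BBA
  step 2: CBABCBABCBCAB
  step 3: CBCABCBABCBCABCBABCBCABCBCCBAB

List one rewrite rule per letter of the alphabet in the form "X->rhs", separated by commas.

A->CB, B->AB, C->CBC

  step 2 ⇒ step 3: CBABCBABCBCAB ⇒ CBC·AB·CB·AB·CBC·AB·CB·AB·CBC·AB·CBC·CB·AB
    A ↦ CB
    B ↦ AB
    C ↦ CBC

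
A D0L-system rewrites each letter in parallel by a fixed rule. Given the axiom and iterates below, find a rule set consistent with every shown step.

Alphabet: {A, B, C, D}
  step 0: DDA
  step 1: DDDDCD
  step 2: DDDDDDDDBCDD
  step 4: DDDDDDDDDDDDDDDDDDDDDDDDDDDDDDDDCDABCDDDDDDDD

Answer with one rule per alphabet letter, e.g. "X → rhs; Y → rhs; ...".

  step 1 ⇒ step 2: DDDDCD ⇒ DD·DD·DD·DD·BC·DD
    C ↦ BC
    D ↦ DD
  step 0 ⇒ step 1: DDA ⇒ DD·DD·CD
    A ↦ CD
    B ↦ A  (constrained at step 2)

A->CD, B->A, C->BC, D->DD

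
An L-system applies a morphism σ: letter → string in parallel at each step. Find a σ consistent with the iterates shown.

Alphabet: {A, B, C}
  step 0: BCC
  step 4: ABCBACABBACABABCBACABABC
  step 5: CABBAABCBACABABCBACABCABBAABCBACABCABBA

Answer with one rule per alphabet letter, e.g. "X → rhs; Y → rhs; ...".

  step 4 ⇒ step 5: ABCBACABBACABABCBACABABC ⇒ C·AB·BA·AB·C·BA·C·AB·AB·C·BA·C·AB·C·AB·BA·AB·C·BA·C·AB·C·AB·BA
    A ↦ C
    B ↦ AB
    C ↦ BA

A->C, B->AB, C->BA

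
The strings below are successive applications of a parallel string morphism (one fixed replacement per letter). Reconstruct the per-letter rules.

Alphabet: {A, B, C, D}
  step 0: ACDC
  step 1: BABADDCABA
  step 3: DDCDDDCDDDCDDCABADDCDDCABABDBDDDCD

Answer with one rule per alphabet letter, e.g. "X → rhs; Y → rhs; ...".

A->B, B->D, C->ABA, D->DDC

  step 0 ⇒ step 1: ACDC ⇒ B·ABA·DDC·ABA
    A ↦ B
    C ↦ ABA
    D ↦ DDC
    B ↦ D  (constrained at step 1)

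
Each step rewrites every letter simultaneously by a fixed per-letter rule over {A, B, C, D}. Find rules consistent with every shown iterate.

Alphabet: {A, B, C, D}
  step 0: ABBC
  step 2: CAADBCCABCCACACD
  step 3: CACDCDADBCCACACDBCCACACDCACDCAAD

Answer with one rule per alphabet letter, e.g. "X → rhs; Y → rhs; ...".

  step 2 ⇒ step 3: CAADBCCABCCACACD ⇒ CA·CD·CD·AD·BC·CA·CA·CD·BC·CA·CA·CD·CA·CD·CA·AD
    A ↦ CD
    B ↦ BC
    C ↦ CA
    D ↦ AD

A->CD, B->BC, C->CA, D->AD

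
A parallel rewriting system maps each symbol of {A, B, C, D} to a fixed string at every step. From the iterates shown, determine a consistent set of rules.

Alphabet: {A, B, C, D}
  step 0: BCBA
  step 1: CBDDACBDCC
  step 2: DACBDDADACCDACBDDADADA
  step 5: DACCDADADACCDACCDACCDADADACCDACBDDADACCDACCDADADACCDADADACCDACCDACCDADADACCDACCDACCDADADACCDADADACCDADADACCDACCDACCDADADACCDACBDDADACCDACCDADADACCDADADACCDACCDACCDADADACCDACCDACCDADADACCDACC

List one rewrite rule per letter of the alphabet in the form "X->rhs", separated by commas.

A->CC, B->CBD, C->DA, D->DA

  step 1 ⇒ step 2: CBDDACBDCC ⇒ DA·CBD·DA·DA·CC·DA·CBD·DA·DA·DA
    A ↦ CC
    B ↦ CBD
    C ↦ DA
    D ↦ DA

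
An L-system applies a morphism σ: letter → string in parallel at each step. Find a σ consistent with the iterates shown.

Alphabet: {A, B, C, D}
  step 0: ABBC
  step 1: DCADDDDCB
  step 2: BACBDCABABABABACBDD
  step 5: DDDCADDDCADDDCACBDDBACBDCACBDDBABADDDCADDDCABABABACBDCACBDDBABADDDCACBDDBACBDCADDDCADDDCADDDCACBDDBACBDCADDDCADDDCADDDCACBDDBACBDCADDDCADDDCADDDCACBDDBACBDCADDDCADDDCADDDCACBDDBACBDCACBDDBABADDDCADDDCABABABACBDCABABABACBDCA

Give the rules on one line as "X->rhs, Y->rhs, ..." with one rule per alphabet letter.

A->DCA, B->DD, C->CB, D->BA

  step 1 ⇒ step 2: DCADDDDCB ⇒ BA·CB·DCA·BA·BA·BA·BA·CB·DD
    A ↦ DCA
    B ↦ DD
    C ↦ CB
    D ↦ BA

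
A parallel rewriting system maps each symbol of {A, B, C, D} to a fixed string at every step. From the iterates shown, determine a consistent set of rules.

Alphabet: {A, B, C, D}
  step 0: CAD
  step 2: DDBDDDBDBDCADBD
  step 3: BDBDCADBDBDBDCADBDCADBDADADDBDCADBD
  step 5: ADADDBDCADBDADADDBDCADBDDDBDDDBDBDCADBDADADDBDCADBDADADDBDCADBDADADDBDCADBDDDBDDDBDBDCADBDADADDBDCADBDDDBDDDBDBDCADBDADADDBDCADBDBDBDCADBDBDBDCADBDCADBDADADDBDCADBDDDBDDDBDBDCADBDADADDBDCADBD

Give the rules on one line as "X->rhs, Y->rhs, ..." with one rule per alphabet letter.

  step 2 ⇒ step 3: DDBDDDBDBDCADBD ⇒ BD·BD·CAD·BD·BD·BD·CAD·BD·CAD·BD·ADA·DD·BD·CAD·BD
    A ↦ DD
    B ↦ CAD
    C ↦ ADA
    D ↦ BD

A->DD, B->CAD, C->ADA, D->BD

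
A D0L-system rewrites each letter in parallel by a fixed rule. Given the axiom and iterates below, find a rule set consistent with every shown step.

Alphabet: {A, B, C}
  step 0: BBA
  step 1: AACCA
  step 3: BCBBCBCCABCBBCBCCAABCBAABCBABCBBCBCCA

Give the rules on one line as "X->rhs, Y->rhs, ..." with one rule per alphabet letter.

A->CCA, B->A, C->BCB

  step 0 ⇒ step 1: BBA ⇒ A·A·CCA
    A ↦ CCA
    B ↦ A
    C ↦ BCB  (constrained at step 1)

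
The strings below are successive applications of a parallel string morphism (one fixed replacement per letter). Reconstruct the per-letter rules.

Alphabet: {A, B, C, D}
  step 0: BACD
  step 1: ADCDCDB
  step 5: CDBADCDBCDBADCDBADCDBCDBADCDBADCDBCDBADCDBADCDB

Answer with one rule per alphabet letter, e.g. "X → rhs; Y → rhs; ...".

A->CD, B->AD, C->CD, D->B

  step 0 ⇒ step 1: BACD ⇒ AD·CD·CD·B
    A ↦ CD
    B ↦ AD
    C ↦ CD
    D ↦ B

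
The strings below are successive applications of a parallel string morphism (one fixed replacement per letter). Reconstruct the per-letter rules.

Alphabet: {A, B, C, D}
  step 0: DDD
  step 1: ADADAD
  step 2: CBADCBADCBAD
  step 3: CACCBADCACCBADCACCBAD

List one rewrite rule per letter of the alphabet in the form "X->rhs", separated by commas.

  step 2 ⇒ step 3: CBADCBADCBAD ⇒ CA·C·CB·AD·CA·C·CB·AD·CA·C·CB·AD
    A ↦ CB
    B ↦ C
    C ↦ CA
    D ↦ AD

A->CB, B->C, C->CA, D->AD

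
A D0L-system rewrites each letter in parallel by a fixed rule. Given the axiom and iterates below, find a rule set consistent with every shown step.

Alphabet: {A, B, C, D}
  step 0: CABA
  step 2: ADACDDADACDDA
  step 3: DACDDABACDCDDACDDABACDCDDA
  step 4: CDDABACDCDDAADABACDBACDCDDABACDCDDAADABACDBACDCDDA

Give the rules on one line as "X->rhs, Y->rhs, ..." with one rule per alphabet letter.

  step 3 ⇒ step 4: DACDDABACDCDDACDDABACDCDDA ⇒ CD·DA·BA·CD·CD·DA·A·DA·BA·CD·BA·CD·CD·DA·BA·CD·CD·DA·A·DA·BA·CD·BA·CD·CD·DA
    A ↦ DA
    B ↦ A
    C ↦ BA
    D ↦ CD

A->DA, B->A, C->BA, D->CD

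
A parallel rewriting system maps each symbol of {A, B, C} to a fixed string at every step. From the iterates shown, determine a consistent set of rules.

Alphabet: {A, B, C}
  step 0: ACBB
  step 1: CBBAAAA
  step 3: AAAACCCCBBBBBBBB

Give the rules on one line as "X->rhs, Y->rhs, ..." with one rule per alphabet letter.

  step 0 ⇒ step 1: ACBB ⇒ C·BB·AA·AA
    A ↦ C
    B ↦ AA
    C ↦ BB

A->C, B->AA, C->BB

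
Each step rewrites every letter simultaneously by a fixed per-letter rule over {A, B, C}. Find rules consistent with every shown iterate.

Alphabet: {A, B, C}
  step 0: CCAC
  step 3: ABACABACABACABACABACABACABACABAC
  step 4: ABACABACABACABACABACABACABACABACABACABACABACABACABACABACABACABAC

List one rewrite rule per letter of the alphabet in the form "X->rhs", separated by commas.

  step 3 ⇒ step 4: ABACABACABACABACABACABACABACABAC ⇒ AB·AC·AB·AC·AB·AC·AB·AC·AB·AC·AB·AC·AB·AC·AB·AC·AB·AC·AB·AC·AB·AC·AB·AC·AB·AC·AB·AC·AB·AC·AB·AC
    A ↦ AB
    B ↦ AC
    C ↦ AC

A->AB, B->AC, C->AC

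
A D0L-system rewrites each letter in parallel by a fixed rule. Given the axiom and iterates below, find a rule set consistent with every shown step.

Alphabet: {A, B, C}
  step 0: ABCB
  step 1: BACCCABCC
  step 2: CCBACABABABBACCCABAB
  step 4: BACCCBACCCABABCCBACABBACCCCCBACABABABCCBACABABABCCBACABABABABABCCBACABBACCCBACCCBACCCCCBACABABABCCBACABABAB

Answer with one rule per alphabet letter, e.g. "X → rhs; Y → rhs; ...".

  step 1 ⇒ step 2: BACCCABCC ⇒ CC·BAC·AB·AB·AB·BAC·CC·AB·AB
    A ↦ BAC
    B ↦ CC
    C ↦ AB

A->BAC, B->CC, C->AB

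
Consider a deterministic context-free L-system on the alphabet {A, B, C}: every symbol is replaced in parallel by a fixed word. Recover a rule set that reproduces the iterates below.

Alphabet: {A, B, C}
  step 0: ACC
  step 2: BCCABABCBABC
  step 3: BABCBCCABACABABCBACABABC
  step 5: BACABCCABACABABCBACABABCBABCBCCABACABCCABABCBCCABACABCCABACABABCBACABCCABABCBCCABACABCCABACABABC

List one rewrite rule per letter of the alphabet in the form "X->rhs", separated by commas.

  step 2 ⇒ step 3: BCCABABCBABC ⇒ BA·BC·BC·CA·BA·CA·BA·BC·BA·CA·BA·BC
    A ↦ CA
    B ↦ BA
    C ↦ BC

A->CA, B->BA, C->BC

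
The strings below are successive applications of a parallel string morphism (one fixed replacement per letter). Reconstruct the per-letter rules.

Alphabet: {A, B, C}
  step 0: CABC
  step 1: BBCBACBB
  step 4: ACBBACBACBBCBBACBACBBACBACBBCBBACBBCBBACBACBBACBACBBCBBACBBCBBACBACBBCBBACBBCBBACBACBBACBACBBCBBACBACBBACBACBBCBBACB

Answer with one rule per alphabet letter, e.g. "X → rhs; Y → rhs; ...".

A->BCB, B->ACB, C->B

  step 0 ⇒ step 1: CABC ⇒ B·BCB·ACB·B
    A ↦ BCB
    B ↦ ACB
    C ↦ B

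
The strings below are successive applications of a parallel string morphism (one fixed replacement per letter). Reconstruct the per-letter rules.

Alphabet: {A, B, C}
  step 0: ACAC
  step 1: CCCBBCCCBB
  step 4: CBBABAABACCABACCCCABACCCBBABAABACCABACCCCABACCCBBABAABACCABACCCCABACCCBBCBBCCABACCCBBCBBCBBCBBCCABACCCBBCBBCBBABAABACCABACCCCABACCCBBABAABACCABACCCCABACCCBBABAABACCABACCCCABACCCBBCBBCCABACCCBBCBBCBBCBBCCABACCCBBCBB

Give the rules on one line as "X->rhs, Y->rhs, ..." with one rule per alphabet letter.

A->CC, B->ABA, C->CBB

  step 0 ⇒ step 1: ACAC ⇒ CC·CBB·CC·CBB
    A ↦ CC
    C ↦ CBB
    B ↦ ABA  (constrained at step 1)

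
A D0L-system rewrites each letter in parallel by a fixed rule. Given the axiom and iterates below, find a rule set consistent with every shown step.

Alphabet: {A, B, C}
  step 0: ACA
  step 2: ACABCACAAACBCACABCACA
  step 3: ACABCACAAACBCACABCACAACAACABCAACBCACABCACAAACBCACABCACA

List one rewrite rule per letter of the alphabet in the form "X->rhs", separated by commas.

  step 2 ⇒ step 3: ACABCACAAACBCACABCACA ⇒ ACA·BC·ACA·AAC·BC·ACA·BC·ACA·ACA·ACA·BC·AAC·BC·ACA·BC·ACA·AAC·BC·ACA·BC·ACA
    A ↦ ACA
    B ↦ AAC
    C ↦ BC

A->ACA, B->AAC, C->BC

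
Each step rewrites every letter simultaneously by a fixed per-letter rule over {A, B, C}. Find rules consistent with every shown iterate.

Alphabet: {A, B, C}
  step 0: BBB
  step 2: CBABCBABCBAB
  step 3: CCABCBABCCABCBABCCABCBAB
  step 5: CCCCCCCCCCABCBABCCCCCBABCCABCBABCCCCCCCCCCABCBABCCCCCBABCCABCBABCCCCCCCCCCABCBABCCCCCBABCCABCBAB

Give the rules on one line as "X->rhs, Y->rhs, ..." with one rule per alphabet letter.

  step 2 ⇒ step 3: CBABCBABCBAB ⇒ CC·AB·CB·AB·CC·AB·CB·AB·CC·AB·CB·AB
    A ↦ CB
    B ↦ AB
    C ↦ CC

A->CB, B->AB, C->CC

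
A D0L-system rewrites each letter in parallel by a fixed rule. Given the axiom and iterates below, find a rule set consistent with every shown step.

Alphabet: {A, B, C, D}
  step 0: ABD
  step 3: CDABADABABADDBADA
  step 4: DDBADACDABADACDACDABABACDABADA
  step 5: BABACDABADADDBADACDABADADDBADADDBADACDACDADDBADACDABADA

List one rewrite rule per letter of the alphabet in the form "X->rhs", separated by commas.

A->DA, B->C, C->DD, D->BA

  step 4 ⇒ step 5: DDBADACDABADACDACDABABACDABADA ⇒ BA·BA·C·DA·BA·DA·DD·BA·DA·C·DA·BA·DA·DD·BA·DA·DD·BA·DA·C·DA·C·DA·DD·BA·DA·C·DA·BA·DA
    A ↦ DA
    B ↦ C
    C ↦ DD
    D ↦ BA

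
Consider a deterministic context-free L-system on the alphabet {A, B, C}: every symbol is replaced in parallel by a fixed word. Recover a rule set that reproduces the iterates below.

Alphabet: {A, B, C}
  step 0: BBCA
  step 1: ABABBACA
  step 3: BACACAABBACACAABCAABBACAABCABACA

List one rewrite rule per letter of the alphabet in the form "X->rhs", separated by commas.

  step 0 ⇒ step 1: BBCA ⇒ AB·AB·BA·CA
    A ↦ CA
    B ↦ AB
    C ↦ BA

A->CA, B->AB, C->BA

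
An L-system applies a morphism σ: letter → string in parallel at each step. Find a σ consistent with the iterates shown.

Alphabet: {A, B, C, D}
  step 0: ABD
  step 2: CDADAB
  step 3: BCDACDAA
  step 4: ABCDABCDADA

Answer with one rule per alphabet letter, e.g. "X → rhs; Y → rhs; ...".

A->DA, B->A, C->B, D->C

  step 3 ⇒ step 4: BCDACDAA ⇒ A·B·C·DA·B·C·DA·DA
    A ↦ DA
    B ↦ A
    C ↦ B
    D ↦ C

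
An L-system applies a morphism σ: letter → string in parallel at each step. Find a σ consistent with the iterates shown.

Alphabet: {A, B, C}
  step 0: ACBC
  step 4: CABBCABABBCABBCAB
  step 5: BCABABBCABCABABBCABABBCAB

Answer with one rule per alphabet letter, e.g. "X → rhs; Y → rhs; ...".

  step 4 ⇒ step 5: CABBCABABBCABBCAB ⇒ B·C·AB·AB·B·C·AB·C·AB·AB·B·C·AB·AB·B·C·AB
    A ↦ C
    B ↦ AB
    C ↦ B

A->C, B->AB, C->B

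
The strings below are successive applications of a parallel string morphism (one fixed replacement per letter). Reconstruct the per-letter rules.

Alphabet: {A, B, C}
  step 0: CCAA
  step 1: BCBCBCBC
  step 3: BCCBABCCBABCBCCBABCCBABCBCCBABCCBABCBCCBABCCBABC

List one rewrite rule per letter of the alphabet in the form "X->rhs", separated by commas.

A->BC, B->CBA, C->BC

  step 0 ⇒ step 1: CCAA ⇒ BC·BC·BC·BC
    A ↦ BC
    C ↦ BC
    B ↦ CBA  (constrained at step 1)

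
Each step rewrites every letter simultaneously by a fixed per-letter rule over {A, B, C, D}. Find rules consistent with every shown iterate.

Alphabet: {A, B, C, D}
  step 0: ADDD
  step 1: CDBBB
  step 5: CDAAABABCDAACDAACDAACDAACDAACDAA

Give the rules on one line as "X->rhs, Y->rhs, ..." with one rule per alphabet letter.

  step 0 ⇒ step 1: ADDD ⇒ CD·B·B·B
    A ↦ CD
    D ↦ B
    B ↦ AA  (constrained at step 1)
    C ↦ A  (constrained at step 1)

A->CD, B->AA, C->A, D->B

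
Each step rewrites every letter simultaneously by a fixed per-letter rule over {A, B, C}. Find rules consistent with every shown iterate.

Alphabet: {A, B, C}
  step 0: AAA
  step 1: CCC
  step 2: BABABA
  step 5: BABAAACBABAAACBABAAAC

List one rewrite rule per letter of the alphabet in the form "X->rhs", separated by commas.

  step 1 ⇒ step 2: CCC ⇒ BA·BA·BA
    C ↦ BA
  step 0 ⇒ step 1: AAA ⇒ C·C·C
    A ↦ C
    B ↦ AA  (constrained at step 2)

A->C, B->AA, C->BA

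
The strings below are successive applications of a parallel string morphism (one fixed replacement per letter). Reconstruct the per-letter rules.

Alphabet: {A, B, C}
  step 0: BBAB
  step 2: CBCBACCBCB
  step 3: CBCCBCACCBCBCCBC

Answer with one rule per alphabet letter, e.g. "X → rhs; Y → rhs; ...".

  step 2 ⇒ step 3: CBCBACCBCB ⇒ CB·C·CB·C·AC·CB·CB·C·CB·C
    A ↦ AC
    B ↦ C
    C ↦ CB

A->AC, B->C, C->CB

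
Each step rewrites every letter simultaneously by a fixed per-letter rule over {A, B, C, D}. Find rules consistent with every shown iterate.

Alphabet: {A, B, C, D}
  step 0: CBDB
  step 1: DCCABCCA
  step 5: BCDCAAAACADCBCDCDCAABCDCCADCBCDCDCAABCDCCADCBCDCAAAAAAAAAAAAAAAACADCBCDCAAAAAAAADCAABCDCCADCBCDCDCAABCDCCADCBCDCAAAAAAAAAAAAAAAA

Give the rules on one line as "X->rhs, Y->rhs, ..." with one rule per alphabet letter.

  step 0 ⇒ step 1: CBDB ⇒ DC·CA·BC·CA
    B ↦ CA
    C ↦ DC
    D ↦ BC
    A ↦ AA  (constrained at step 1)

A->AA, B->CA, C->DC, D->BC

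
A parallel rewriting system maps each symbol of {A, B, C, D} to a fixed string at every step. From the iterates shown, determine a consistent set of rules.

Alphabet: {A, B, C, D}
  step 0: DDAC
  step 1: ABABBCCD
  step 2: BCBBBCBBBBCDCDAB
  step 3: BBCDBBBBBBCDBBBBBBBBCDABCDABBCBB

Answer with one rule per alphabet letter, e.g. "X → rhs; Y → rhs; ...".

  step 2 ⇒ step 3: BCBBBCBBBBCDCDAB ⇒ BB·CD·BB·BB·BB·CD·BB·BB·BB·BB·CD·AB·CD·AB·BC·BB
    A ↦ BC
    B ↦ BB
    C ↦ CD
    D ↦ AB

A->BC, B->BB, C->CD, D->AB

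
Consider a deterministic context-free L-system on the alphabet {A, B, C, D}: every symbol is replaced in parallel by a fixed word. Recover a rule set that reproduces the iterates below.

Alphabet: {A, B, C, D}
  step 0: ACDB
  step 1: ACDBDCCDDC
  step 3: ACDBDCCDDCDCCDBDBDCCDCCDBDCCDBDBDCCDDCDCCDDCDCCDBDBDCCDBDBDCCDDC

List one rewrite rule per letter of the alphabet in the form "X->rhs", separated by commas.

  step 0 ⇒ step 1: ACDB ⇒ AC·DB·DCC·DDC
    A ↦ AC
    B ↦ DDC
    C ↦ DB
    D ↦ DCC

A->AC, B->DDC, C->DB, D->DCC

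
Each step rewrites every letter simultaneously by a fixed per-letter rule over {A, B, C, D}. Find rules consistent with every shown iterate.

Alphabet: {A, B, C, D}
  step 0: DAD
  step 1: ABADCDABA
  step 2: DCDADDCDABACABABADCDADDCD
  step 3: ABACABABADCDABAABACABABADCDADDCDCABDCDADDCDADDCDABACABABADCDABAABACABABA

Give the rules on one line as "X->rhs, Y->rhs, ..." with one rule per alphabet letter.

  step 2 ⇒ step 3: DCDADDCDABACABABADCDADDCD ⇒ ABA·CAB·ABA·DCD·ABA·ABA·CAB·ABA·DCD·AD·DCD·CAB·DCD·AD·DCD·AD·DCD·ABA·CAB·ABA·DCD·ABA·ABA·CAB·ABA
    A ↦ DCD
    B ↦ AD
    C ↦ CAB
    D ↦ ABA

A->DCD, B->AD, C->CAB, D->ABA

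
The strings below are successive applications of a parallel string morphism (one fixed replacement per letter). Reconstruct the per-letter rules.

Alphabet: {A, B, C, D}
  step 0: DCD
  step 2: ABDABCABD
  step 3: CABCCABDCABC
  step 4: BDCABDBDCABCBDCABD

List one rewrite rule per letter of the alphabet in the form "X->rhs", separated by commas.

  step 3 ⇒ step 4: CABCCABDCABC ⇒ BD·C·A·BD·BD·C·A·BC·BD·C·A·BD
    A ↦ C
    B ↦ A
    C ↦ BD
    D ↦ BC

A->C, B->A, C->BD, D->BC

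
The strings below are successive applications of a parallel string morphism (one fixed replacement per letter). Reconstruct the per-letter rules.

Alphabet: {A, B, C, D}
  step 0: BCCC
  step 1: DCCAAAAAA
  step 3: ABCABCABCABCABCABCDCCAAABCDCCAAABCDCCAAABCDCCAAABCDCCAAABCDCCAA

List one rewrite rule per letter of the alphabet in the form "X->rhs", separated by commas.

  step 0 ⇒ step 1: BCCC ⇒ DCC·AA·AA·AA
    B ↦ DCC
    C ↦ AA
    A ↦ ABC  (constrained at step 1)
    D ↦ A  (constrained at step 1)

A->ABC, B->DCC, C->AA, D->A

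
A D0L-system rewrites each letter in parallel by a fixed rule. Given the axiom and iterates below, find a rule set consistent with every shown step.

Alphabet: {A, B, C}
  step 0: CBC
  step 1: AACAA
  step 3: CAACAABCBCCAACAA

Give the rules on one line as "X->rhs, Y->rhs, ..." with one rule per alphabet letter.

  step 0 ⇒ step 1: CBC ⇒ AA·C·AA
    B ↦ C
    C ↦ AA
    A ↦ BC  (constrained at step 1)

A->BC, B->C, C->AA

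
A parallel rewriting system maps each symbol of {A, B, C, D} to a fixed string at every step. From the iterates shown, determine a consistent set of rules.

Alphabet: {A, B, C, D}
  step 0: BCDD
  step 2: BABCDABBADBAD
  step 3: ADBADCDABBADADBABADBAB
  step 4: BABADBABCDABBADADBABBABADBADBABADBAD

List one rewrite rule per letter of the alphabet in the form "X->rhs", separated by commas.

A->B, B->AD, C->CD, D->AB

  step 3 ⇒ step 4: ADBADCDABBADADBABADBAB ⇒ B·AB·AD·B·AB·CD·AB·B·AD·AD·B·AB·B·AB·AD·B·AD·B·AB·AD·B·AD
    A ↦ B
    B ↦ AD
    C ↦ CD
    D ↦ AB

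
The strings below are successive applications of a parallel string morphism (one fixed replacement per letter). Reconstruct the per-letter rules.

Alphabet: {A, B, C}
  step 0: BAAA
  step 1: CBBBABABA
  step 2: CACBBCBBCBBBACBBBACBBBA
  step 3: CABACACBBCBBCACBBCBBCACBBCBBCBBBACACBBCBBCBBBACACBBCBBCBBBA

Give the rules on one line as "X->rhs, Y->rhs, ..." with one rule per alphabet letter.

  step 2 ⇒ step 3: CACBBCBBCBBBACBBBACBBBA ⇒ CA·BA·CA·CBB·CBB·CA·CBB·CBB·CA·CBB·CBB·CBB·BA·CA·CBB·CBB·CBB·BA·CA·CBB·CBB·CBB·BA
    A ↦ BA
    B ↦ CBB
    C ↦ CA

A->BA, B->CBB, C->CA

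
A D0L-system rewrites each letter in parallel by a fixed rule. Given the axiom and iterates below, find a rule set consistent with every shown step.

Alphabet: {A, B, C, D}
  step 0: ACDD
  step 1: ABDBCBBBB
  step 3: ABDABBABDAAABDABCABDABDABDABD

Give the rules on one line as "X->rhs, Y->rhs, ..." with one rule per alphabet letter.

  step 0 ⇒ step 1: ACDD ⇒ ABD·BC·BB·BB
    A ↦ ABD
    C ↦ BC
    D ↦ BB
    B ↦ A  (constrained at step 1)

A->ABD, B->A, C->BC, D->BB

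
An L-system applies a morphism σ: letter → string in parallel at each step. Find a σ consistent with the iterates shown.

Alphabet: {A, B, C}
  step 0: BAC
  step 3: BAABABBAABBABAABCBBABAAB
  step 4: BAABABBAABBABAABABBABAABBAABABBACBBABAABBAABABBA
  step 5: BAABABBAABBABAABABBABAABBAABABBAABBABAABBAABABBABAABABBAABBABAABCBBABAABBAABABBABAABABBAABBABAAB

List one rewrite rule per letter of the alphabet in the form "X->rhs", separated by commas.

A->AB, B->BA, C->CB

  step 4 ⇒ step 5: BAABABBAABBABAABABBABAABBAABABBACBBABAABBAABABBA ⇒ BA·AB·AB·BA·AB·BA·BA·AB·AB·BA·BA·AB·BA·AB·AB·BA·AB·BA·BA·AB·BA·AB·AB·BA·BA·AB·AB·BA·AB·BA·BA·AB·CB·BA·BA·AB·BA·AB·AB·BA·BA·AB·AB·BA·AB·BA·BA·AB
    A ↦ AB
    B ↦ BA
    C ↦ CB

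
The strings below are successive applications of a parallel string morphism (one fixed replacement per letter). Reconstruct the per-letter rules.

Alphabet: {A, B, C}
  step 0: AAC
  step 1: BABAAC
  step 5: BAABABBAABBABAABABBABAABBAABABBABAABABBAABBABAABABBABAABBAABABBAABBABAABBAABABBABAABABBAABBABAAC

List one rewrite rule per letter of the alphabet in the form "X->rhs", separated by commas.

A->BA, B->AB, C->AC

  step 0 ⇒ step 1: AAC ⇒ BA·BA·AC
    A ↦ BA
    C ↦ AC
    B ↦ AB  (constrained at step 1)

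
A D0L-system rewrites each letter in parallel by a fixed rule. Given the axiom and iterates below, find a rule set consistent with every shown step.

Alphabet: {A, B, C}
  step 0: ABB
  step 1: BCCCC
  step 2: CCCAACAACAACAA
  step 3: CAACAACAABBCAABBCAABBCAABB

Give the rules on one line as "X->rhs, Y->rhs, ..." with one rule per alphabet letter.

A->B, B->CC, C->CAA

  step 2 ⇒ step 3: CCCAACAACAACAA ⇒ CAA·CAA·CAA·B·B·CAA·B·B·CAA·B·B·CAA·B·B
    A ↦ B
    C ↦ CAA
  step 0 ⇒ step 1: ABB ⇒ B·CC·CC
    B ↦ CC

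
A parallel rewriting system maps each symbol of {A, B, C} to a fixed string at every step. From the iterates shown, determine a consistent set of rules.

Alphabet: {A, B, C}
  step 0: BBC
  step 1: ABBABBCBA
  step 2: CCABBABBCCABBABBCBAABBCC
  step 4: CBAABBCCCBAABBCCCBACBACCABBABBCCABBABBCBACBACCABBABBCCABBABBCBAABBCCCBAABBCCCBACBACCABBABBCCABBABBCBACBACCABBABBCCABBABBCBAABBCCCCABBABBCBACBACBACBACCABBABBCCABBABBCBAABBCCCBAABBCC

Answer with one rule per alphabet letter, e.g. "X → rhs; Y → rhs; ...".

  step 1 ⇒ step 2: ABBABBCBA ⇒ CC·ABB·ABB·CC·ABB·ABB·CBA·ABB·CC
    A ↦ CC
    B ↦ ABB
    C ↦ CBA

A->CC, B->ABB, C->CBA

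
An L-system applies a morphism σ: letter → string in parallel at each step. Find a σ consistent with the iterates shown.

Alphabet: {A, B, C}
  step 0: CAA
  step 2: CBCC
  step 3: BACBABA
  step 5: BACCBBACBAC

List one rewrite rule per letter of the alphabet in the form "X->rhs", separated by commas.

A->B, B->C, C->BA

  step 2 ⇒ step 3: CBCC ⇒ BA·C·BA·BA
    B ↦ C
    C ↦ BA
    A ↦ B  (constrained at step 0)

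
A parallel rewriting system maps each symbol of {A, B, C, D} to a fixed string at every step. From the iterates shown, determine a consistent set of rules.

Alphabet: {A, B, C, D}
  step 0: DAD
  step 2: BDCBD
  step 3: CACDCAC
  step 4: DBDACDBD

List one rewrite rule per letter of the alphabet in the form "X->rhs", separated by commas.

  step 3 ⇒ step 4: CACDCAC ⇒ D·B·D·AC·D·B·D
    A ↦ B
    C ↦ D
    D ↦ AC
  step 2 ⇒ step 3: BDCBD ⇒ C·AC·D·C·AC
    B ↦ C

A->B, B->C, C->D, D->AC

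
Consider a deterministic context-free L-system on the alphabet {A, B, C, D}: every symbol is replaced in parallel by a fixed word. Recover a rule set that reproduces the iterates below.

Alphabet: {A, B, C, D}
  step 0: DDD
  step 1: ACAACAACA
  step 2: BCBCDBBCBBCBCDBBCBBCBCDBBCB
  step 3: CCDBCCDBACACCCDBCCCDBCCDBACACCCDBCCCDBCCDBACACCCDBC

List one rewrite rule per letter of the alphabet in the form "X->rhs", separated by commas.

A->BCB, B->C, C->CDB, D->ACA

  step 2 ⇒ step 3: BCBCDBBCBBCBCDBBCBBCBCDBBCB ⇒ C·CDB·C·CDB·ACA·C·C·CDB·C·C·CDB·C·CDB·ACA·C·C·CDB·C·C·CDB·C·CDB·ACA·C·C·CDB·C
    B ↦ C
    C ↦ CDB
    D ↦ ACA
  step 1 ⇒ step 2: ACAACAACA ⇒ BCB·CDB·BCB·BCB·CDB·BCB·BCB·CDB·BCB
    A ↦ BCB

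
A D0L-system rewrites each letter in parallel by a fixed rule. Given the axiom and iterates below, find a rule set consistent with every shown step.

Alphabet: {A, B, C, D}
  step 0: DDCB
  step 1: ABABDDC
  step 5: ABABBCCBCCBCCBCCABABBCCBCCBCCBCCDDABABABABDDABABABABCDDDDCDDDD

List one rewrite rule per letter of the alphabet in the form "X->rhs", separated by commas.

A->BC, B->C, C->DD, D->AB

  step 0 ⇒ step 1: DDCB ⇒ AB·AB·DD·C
    B ↦ C
    C ↦ DD
    D ↦ AB
    A ↦ BC  (constrained at step 1)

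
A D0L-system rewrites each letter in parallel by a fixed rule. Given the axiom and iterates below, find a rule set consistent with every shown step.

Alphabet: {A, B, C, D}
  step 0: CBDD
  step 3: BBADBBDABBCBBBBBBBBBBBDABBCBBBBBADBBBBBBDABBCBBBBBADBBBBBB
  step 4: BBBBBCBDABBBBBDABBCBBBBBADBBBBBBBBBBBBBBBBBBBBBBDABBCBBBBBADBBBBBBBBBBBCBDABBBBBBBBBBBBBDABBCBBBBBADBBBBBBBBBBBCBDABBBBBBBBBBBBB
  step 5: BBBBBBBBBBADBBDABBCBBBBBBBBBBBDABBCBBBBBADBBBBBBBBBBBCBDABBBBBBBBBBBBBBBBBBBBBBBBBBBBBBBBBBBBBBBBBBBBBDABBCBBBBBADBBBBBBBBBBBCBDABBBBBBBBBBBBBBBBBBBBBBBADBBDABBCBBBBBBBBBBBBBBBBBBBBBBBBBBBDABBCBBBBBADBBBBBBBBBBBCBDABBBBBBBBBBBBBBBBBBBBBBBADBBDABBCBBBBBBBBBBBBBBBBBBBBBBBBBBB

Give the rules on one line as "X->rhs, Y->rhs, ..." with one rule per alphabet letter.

  step 4 ⇒ step 5: BBBBBCBDABBBBBDABBCBBBBBADBBBBBBBBBBBBBBBBBBBBBBDABBCBBBBBADBBBBBBBBBBBCBDABBBBBBBBBBBBBDABBCBBBBBADBBBBBBBBBBBCBDABBBBBBBBBBBBB ⇒ BB·BB·BB·BB·BB·AD·BB·DAB·BCB·BB·BB·BB·BB·BB·DAB·BCB·BB·BB·AD·BB·BB·BB·BB·BB·BCB·DAB·BB·BB·BB·BB·BB·BB·BB·BB·BB·BB·BB·BB·BB·BB·BB·BB·BB·BB·BB·BB·BB·BB·DAB·BCB·BB·BB·AD·BB·BB·BB·BB·BB·BCB·DAB·BB·BB·BB·BB·BB·BB·BB·BB·BB·BB·BB·AD·BB·DAB·BCB·BB·BB·BB·BB·BB·BB·BB·BB·BB·BB·BB·BB·BB·DAB·BCB·BB·BB·AD·BB·BB·BB·BB·BB·BCB·DAB·BB·BB·BB·BB·BB·BB·BB·BB·BB·BB·BB·AD·BB·DAB·BCB·BB·BB·BB·BB·BB·BB·BB·BB·BB·BB·BB·BB·BB
    A ↦ BCB
    B ↦ BB
    C ↦ AD
    D ↦ DAB

A->BCB, B->BB, C->AD, D->DAB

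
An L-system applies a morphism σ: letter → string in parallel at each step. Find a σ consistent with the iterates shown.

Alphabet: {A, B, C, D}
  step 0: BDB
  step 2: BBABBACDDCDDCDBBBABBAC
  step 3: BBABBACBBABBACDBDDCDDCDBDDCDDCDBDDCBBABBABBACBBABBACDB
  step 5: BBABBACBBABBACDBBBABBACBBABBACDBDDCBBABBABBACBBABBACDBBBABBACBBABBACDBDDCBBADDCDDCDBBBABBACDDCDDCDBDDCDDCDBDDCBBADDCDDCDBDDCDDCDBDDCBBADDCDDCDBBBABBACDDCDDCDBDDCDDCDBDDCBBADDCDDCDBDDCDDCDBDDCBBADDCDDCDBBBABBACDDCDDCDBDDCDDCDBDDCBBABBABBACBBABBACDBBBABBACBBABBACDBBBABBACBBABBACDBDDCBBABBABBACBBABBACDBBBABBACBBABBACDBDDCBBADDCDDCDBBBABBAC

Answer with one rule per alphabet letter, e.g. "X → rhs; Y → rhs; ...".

  step 2 ⇒ step 3: BBABBACDDCDDCDBBBABBAC ⇒ BBA·BBA·C·BBA·BBA·C·DB·DDC·DDC·DB·DDC·DDC·DB·DDC·BBA·BBA·BBA·C·BBA·BBA·C·DB
    A ↦ C
    B ↦ BBA
    C ↦ DB
    D ↦ DDC

A->C, B->BBA, C->DB, D->DDC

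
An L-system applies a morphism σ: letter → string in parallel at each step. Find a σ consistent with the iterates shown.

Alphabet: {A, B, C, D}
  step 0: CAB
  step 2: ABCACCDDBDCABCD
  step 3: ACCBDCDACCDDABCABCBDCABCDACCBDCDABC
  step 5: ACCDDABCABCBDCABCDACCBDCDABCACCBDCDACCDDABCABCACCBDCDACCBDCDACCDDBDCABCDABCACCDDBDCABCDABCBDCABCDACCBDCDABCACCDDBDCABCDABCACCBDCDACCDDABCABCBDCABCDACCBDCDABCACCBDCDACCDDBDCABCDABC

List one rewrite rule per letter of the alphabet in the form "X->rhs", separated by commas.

  step 2 ⇒ step 3: ABCACCDDBDCABCD ⇒ ACC·BDC·D·ACC·D·D·ABC·ABC·BDC·ABC·D·ACC·BDC·D·ABC
    A ↦ ACC
    B ↦ BDC
    C ↦ D
    D ↦ ABC

A->ACC, B->BDC, C->D, D->ABC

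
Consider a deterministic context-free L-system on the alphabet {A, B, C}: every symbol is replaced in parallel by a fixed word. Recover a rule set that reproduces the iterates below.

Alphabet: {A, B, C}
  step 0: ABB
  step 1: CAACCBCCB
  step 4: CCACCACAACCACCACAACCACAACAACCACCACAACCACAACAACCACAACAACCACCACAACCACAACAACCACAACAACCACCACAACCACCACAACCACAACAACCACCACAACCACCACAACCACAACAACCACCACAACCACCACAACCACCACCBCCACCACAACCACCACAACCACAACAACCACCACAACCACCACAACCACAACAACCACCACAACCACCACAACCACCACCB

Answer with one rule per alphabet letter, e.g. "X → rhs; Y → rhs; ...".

  step 0 ⇒ step 1: ABB ⇒ CAA·CCB·CCB
    A ↦ CAA
    B ↦ CCB
    C ↦ CCA  (constrained at step 1)

A->CAA, B->CCB, C->CCA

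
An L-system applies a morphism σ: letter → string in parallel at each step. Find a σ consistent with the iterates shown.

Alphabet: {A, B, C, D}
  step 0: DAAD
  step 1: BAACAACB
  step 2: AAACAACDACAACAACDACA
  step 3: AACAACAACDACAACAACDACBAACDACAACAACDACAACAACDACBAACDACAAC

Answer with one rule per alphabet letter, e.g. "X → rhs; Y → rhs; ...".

  step 2 ⇒ step 3: AAACAACDACAACAACDACA ⇒ AAC·AAC·AAC·DAC·AAC·AAC·DAC·B·AAC·DAC·AAC·AAC·DAC·AAC·AAC·DAC·B·AAC·DAC·AAC
    A ↦ AAC
    C ↦ DAC
    D ↦ B
  step 1 ⇒ step 2: BAACAACB ⇒ A·AAC·AAC·DAC·AAC·AAC·DAC·A
    B ↦ A

A->AAC, B->A, C->DAC, D->B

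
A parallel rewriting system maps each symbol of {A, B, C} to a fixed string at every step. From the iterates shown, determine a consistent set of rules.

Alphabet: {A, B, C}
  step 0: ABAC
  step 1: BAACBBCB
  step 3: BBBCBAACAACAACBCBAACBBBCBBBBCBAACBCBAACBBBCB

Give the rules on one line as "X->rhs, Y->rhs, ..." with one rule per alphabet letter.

A->B, B->AAC, C->BCB

  step 0 ⇒ step 1: ABAC ⇒ B·AAC·B·BCB
    A ↦ B
    B ↦ AAC
    C ↦ BCB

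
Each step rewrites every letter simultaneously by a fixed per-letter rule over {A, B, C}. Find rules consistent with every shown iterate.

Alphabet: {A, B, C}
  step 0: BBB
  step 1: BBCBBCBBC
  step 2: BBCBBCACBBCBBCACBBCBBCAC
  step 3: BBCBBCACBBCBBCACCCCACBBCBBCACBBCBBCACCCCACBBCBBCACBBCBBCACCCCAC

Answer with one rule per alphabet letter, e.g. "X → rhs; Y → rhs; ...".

  step 2 ⇒ step 3: BBCBBCACBBCBBCACBBCBBCAC ⇒ BBC·BBC·AC·BBC·BBC·AC·CCC·AC·BBC·BBC·AC·BBC·BBC·AC·CCC·AC·BBC·BBC·AC·BBC·BBC·AC·CCC·AC
    A ↦ CCC
    B ↦ BBC
    C ↦ AC

A->CCC, B->BBC, C->AC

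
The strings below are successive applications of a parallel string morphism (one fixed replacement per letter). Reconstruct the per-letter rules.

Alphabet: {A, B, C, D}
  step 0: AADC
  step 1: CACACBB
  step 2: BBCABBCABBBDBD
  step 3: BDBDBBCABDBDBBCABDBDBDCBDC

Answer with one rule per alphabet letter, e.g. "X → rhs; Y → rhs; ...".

A->CA, B->BD, C->BB, D->C

  step 2 ⇒ step 3: BBCABBCABBBDBD ⇒ BD·BD·BB·CA·BD·BD·BB·CA·BD·BD·BD·C·BD·C
    A ↦ CA
    B ↦ BD
    C ↦ BB
    D ↦ C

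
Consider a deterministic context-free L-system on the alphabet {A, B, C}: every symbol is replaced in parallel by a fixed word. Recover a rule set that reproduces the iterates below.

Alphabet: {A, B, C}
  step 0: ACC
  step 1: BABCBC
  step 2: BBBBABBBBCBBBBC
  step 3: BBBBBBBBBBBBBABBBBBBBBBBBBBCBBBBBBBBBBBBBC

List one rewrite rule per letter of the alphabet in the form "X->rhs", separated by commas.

  step 2 ⇒ step 3: BBBBABBBBCBBBBC ⇒ BBB·BBB·BBB·BBB·BA·BBB·BBB·BBB·BBB·BC·BBB·BBB·BBB·BBB·BC
    A ↦ BA
    B ↦ BBB
    C ↦ BC

A->BA, B->BBB, C->BC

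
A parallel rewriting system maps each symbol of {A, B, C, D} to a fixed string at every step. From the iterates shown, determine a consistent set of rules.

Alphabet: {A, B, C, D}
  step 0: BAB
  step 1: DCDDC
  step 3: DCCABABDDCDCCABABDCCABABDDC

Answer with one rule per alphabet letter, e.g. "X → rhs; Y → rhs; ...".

A->D, B->DC, C->AB, D->DCC

  step 0 ⇒ step 1: BAB ⇒ DC·D·DC
    A ↦ D
    B ↦ DC
    C ↦ AB  (constrained at step 1)
    D ↦ DCC  (constrained at step 1)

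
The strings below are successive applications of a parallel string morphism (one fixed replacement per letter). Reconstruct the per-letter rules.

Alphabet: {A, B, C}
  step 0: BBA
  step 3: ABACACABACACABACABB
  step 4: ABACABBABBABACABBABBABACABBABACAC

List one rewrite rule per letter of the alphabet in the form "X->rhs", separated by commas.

  step 3 ⇒ step 4: ABACACABACACABACABB ⇒ AB·AC·AB·B·AB·B·AB·AC·AB·B·AB·B·AB·AC·AB·B·AB·AC·AC
    A ↦ AB
    B ↦ AC
    C ↦ B

A->AB, B->AC, C->B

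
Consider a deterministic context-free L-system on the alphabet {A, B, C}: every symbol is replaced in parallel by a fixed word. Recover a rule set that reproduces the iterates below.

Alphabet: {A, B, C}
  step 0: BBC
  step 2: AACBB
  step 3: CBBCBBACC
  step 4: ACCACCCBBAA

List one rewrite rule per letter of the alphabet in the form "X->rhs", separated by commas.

  step 3 ⇒ step 4: CBBCBBACC ⇒ A·C·C·A·C·C·CBB·A·A
    A ↦ CBB
    B ↦ C
    C ↦ A

A->CBB, B->C, C->A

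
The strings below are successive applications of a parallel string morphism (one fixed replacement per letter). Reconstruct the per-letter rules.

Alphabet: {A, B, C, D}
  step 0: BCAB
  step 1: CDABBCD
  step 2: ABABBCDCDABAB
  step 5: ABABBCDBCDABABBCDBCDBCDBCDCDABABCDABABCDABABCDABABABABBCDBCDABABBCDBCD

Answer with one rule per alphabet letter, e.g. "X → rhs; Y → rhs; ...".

A->B, B->CD, C->AB, D->AB

  step 1 ⇒ step 2: CDABBCD ⇒ AB·AB·B·CD·CD·AB·AB
    A ↦ B
    B ↦ CD
    C ↦ AB
    D ↦ AB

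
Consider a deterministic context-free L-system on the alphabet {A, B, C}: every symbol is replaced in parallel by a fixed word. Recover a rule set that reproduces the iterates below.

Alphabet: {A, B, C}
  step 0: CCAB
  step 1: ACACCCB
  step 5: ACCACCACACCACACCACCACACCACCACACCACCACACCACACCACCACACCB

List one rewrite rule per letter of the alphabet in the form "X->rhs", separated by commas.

A->C, B->CB, C->AC

  step 0 ⇒ step 1: CCAB ⇒ AC·AC·C·CB
    A ↦ C
    B ↦ CB
    C ↦ AC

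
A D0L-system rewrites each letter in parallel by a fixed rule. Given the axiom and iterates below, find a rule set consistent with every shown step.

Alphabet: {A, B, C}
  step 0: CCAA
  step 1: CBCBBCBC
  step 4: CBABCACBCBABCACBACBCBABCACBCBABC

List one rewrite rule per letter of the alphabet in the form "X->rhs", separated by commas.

A->BC, B->A, C->CB

  step 0 ⇒ step 1: CCAA ⇒ CB·CB·BC·BC
    A ↦ BC
    C ↦ CB
    B ↦ A  (constrained at step 1)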